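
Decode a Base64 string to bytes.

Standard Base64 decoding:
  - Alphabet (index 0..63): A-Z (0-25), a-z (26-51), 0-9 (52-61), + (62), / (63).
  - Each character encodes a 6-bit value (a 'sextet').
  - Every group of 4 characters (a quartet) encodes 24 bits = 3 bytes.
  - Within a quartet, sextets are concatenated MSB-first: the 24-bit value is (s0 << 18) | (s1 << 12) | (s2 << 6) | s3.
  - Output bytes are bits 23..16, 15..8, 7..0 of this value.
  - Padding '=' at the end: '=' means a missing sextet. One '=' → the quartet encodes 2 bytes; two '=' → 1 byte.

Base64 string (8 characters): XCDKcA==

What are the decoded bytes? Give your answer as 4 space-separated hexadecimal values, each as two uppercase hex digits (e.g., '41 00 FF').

After char 0 ('X'=23): chars_in_quartet=1 acc=0x17 bytes_emitted=0
After char 1 ('C'=2): chars_in_quartet=2 acc=0x5C2 bytes_emitted=0
After char 2 ('D'=3): chars_in_quartet=3 acc=0x17083 bytes_emitted=0
After char 3 ('K'=10): chars_in_quartet=4 acc=0x5C20CA -> emit 5C 20 CA, reset; bytes_emitted=3
After char 4 ('c'=28): chars_in_quartet=1 acc=0x1C bytes_emitted=3
After char 5 ('A'=0): chars_in_quartet=2 acc=0x700 bytes_emitted=3
Padding '==': partial quartet acc=0x700 -> emit 70; bytes_emitted=4

Answer: 5C 20 CA 70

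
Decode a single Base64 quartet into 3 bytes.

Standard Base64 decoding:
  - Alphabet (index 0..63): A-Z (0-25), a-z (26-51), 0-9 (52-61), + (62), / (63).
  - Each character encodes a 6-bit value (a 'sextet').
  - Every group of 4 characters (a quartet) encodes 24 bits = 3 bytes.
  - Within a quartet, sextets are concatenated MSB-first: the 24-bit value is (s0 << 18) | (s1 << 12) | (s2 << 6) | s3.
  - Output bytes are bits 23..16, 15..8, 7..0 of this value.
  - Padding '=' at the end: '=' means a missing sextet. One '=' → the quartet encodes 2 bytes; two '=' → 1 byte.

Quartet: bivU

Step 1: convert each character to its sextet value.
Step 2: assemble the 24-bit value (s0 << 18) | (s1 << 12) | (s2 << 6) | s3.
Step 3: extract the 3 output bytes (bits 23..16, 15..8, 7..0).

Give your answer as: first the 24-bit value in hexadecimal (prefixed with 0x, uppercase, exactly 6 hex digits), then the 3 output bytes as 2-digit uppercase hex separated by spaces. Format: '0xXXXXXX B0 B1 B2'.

Answer: 0x6E2BD4 6E 2B D4

Derivation:
Sextets: b=27, i=34, v=47, U=20
24-bit: (27<<18) | (34<<12) | (47<<6) | 20
      = 0x6C0000 | 0x022000 | 0x000BC0 | 0x000014
      = 0x6E2BD4
Bytes: (v>>16)&0xFF=6E, (v>>8)&0xFF=2B, v&0xFF=D4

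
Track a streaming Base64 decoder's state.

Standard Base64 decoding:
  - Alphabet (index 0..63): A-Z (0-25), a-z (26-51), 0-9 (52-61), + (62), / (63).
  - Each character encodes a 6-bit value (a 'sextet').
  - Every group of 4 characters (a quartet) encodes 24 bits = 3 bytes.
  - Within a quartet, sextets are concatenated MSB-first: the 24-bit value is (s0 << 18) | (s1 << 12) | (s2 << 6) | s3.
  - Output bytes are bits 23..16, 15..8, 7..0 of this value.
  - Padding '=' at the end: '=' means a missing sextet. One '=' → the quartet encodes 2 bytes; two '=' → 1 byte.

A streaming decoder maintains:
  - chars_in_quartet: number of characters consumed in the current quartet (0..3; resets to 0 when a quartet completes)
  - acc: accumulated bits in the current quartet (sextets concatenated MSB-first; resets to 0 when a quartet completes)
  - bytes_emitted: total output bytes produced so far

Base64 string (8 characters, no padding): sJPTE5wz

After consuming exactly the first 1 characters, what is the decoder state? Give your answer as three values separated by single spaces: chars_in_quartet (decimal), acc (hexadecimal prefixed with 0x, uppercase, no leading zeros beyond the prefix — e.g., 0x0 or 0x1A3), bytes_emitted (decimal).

After char 0 ('s'=44): chars_in_quartet=1 acc=0x2C bytes_emitted=0

Answer: 1 0x2C 0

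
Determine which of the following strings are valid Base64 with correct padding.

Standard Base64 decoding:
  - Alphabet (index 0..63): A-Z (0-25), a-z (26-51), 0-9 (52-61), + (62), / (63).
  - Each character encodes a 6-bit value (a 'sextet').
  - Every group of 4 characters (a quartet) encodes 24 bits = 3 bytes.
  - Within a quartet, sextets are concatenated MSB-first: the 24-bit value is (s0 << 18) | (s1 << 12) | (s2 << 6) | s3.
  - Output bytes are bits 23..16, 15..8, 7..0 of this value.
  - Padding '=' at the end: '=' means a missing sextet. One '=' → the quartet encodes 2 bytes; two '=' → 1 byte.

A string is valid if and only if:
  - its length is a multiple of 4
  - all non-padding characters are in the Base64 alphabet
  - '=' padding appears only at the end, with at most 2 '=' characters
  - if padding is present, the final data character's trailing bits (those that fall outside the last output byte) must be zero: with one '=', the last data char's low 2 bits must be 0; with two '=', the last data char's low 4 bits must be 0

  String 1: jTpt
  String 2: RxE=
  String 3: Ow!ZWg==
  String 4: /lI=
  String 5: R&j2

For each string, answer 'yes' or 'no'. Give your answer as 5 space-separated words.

String 1: 'jTpt' → valid
String 2: 'RxE=' → valid
String 3: 'Ow!ZWg==' → invalid (bad char(s): ['!'])
String 4: '/lI=' → valid
String 5: 'R&j2' → invalid (bad char(s): ['&'])

Answer: yes yes no yes no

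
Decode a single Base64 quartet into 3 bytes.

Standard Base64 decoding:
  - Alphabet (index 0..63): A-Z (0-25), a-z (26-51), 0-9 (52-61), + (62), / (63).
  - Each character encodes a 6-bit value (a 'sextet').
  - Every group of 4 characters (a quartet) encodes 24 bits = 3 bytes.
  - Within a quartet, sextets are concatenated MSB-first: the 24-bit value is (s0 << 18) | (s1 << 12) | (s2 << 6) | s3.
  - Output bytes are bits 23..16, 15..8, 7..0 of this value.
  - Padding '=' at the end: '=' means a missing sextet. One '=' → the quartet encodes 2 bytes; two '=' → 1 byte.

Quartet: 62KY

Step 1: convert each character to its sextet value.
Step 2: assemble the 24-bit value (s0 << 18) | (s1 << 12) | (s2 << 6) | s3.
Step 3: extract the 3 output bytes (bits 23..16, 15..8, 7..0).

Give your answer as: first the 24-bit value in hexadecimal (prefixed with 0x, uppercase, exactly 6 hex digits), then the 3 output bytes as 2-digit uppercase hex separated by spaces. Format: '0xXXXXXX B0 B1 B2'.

Sextets: 6=58, 2=54, K=10, Y=24
24-bit: (58<<18) | (54<<12) | (10<<6) | 24
      = 0xE80000 | 0x036000 | 0x000280 | 0x000018
      = 0xEB6298
Bytes: (v>>16)&0xFF=EB, (v>>8)&0xFF=62, v&0xFF=98

Answer: 0xEB6298 EB 62 98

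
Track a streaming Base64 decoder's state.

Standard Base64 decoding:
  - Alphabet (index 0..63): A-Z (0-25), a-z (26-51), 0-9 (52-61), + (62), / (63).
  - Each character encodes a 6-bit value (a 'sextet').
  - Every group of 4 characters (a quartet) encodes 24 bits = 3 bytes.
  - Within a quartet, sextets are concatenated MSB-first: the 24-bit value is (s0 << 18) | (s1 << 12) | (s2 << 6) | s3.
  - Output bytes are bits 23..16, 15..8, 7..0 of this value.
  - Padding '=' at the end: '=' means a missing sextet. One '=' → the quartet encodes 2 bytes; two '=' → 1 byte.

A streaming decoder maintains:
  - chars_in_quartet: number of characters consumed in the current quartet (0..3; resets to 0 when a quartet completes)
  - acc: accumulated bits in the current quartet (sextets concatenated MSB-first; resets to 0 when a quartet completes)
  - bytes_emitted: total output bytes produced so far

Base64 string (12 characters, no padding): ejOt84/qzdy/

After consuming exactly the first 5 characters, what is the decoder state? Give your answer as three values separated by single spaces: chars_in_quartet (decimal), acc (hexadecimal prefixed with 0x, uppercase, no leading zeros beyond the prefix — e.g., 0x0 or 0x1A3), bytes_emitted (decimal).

Answer: 1 0x3C 3

Derivation:
After char 0 ('e'=30): chars_in_quartet=1 acc=0x1E bytes_emitted=0
After char 1 ('j'=35): chars_in_quartet=2 acc=0x7A3 bytes_emitted=0
After char 2 ('O'=14): chars_in_quartet=3 acc=0x1E8CE bytes_emitted=0
After char 3 ('t'=45): chars_in_quartet=4 acc=0x7A33AD -> emit 7A 33 AD, reset; bytes_emitted=3
After char 4 ('8'=60): chars_in_quartet=1 acc=0x3C bytes_emitted=3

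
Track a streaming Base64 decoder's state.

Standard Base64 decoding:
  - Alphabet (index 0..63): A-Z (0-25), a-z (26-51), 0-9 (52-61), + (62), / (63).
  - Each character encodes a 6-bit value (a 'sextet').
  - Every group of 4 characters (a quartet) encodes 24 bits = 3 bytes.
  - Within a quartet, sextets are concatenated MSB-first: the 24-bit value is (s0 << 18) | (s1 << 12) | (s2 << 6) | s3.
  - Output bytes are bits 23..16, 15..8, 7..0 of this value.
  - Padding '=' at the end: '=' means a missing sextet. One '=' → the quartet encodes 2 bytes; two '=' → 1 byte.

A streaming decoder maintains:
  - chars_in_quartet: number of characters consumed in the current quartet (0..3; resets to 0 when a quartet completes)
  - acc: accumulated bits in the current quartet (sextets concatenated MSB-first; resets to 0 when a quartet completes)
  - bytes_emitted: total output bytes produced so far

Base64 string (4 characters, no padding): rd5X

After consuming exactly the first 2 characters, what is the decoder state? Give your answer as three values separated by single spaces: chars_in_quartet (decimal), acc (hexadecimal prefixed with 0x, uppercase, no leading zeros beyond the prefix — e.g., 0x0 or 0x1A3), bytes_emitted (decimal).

After char 0 ('r'=43): chars_in_quartet=1 acc=0x2B bytes_emitted=0
After char 1 ('d'=29): chars_in_quartet=2 acc=0xADD bytes_emitted=0

Answer: 2 0xADD 0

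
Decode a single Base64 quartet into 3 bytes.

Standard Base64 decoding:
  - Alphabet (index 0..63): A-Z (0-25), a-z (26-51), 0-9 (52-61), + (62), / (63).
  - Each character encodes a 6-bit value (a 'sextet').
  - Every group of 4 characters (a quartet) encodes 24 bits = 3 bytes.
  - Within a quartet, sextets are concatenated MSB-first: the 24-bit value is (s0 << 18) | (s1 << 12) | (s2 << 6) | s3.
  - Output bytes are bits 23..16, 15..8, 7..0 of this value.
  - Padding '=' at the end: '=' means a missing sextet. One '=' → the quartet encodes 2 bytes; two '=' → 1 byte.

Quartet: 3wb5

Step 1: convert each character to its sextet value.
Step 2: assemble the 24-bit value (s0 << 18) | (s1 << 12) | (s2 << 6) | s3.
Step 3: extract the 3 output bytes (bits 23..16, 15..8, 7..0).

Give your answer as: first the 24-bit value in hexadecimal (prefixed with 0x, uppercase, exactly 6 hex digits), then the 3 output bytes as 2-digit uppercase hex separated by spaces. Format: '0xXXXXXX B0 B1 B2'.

Answer: 0xDF06F9 DF 06 F9

Derivation:
Sextets: 3=55, w=48, b=27, 5=57
24-bit: (55<<18) | (48<<12) | (27<<6) | 57
      = 0xDC0000 | 0x030000 | 0x0006C0 | 0x000039
      = 0xDF06F9
Bytes: (v>>16)&0xFF=DF, (v>>8)&0xFF=06, v&0xFF=F9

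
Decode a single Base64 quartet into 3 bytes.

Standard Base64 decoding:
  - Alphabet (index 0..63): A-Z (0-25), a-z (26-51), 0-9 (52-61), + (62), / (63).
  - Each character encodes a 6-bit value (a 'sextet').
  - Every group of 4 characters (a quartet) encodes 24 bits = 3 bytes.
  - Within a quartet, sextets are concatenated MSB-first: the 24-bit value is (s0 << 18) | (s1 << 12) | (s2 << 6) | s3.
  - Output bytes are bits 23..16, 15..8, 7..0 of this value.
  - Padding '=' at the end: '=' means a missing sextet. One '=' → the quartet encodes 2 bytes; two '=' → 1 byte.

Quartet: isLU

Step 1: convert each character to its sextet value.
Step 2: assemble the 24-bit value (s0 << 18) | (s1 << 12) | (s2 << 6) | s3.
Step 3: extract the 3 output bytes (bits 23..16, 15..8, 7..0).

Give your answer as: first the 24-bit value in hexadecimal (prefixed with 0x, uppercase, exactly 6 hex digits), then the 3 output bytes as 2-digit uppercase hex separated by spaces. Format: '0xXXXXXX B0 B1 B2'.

Sextets: i=34, s=44, L=11, U=20
24-bit: (34<<18) | (44<<12) | (11<<6) | 20
      = 0x880000 | 0x02C000 | 0x0002C0 | 0x000014
      = 0x8AC2D4
Bytes: (v>>16)&0xFF=8A, (v>>8)&0xFF=C2, v&0xFF=D4

Answer: 0x8AC2D4 8A C2 D4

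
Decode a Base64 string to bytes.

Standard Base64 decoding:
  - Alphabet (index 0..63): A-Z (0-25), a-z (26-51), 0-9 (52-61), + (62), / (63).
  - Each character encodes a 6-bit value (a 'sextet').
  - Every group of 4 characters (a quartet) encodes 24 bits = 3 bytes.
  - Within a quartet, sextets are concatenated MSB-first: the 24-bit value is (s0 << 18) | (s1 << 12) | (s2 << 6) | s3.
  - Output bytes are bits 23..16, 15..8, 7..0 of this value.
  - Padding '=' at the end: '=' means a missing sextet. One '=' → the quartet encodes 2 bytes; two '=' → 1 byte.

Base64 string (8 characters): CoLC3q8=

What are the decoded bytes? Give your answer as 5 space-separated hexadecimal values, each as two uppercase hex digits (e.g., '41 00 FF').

After char 0 ('C'=2): chars_in_quartet=1 acc=0x2 bytes_emitted=0
After char 1 ('o'=40): chars_in_quartet=2 acc=0xA8 bytes_emitted=0
After char 2 ('L'=11): chars_in_quartet=3 acc=0x2A0B bytes_emitted=0
After char 3 ('C'=2): chars_in_quartet=4 acc=0xA82C2 -> emit 0A 82 C2, reset; bytes_emitted=3
After char 4 ('3'=55): chars_in_quartet=1 acc=0x37 bytes_emitted=3
After char 5 ('q'=42): chars_in_quartet=2 acc=0xDEA bytes_emitted=3
After char 6 ('8'=60): chars_in_quartet=3 acc=0x37ABC bytes_emitted=3
Padding '=': partial quartet acc=0x37ABC -> emit DE AF; bytes_emitted=5

Answer: 0A 82 C2 DE AF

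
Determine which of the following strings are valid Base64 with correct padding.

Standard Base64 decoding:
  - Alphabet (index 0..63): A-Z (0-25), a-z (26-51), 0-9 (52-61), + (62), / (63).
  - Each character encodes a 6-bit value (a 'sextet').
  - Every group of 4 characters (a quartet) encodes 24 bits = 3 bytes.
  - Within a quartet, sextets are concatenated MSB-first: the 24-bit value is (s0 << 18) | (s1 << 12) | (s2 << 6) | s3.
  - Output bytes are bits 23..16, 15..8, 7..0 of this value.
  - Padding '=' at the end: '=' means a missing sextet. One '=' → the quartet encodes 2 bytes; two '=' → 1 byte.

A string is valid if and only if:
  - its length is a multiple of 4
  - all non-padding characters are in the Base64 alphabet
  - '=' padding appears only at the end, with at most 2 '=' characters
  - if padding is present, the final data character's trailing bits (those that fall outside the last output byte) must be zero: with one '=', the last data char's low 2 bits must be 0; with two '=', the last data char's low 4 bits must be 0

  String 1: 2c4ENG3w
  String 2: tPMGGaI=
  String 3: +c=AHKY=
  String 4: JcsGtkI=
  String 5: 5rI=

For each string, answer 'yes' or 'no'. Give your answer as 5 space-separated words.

String 1: '2c4ENG3w' → valid
String 2: 'tPMGGaI=' → valid
String 3: '+c=AHKY=' → invalid (bad char(s): ['=']; '=' in middle)
String 4: 'JcsGtkI=' → valid
String 5: '5rI=' → valid

Answer: yes yes no yes yes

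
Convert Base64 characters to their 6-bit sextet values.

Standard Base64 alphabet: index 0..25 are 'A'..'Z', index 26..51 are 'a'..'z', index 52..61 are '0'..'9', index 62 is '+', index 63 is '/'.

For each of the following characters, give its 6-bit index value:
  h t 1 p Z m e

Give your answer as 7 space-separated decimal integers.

Answer: 33 45 53 41 25 38 30

Derivation:
'h': a..z range, 26 + ord('h') − ord('a') = 33
't': a..z range, 26 + ord('t') − ord('a') = 45
'1': 0..9 range, 52 + ord('1') − ord('0') = 53
'p': a..z range, 26 + ord('p') − ord('a') = 41
'Z': A..Z range, ord('Z') − ord('A') = 25
'm': a..z range, 26 + ord('m') − ord('a') = 38
'e': a..z range, 26 + ord('e') − ord('a') = 30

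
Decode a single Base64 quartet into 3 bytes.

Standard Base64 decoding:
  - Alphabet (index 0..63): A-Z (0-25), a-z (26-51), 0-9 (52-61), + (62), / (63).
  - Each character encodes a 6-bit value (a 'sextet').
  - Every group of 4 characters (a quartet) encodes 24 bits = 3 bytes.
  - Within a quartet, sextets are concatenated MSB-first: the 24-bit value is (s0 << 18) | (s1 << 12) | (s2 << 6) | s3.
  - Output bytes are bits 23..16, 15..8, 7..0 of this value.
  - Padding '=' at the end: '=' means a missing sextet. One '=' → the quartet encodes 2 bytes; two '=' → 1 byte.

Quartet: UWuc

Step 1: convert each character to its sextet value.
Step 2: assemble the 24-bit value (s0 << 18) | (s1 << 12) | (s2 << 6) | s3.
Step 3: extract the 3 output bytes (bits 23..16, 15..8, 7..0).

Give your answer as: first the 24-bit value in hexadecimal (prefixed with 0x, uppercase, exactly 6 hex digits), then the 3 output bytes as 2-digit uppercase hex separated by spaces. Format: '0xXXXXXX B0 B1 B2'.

Sextets: U=20, W=22, u=46, c=28
24-bit: (20<<18) | (22<<12) | (46<<6) | 28
      = 0x500000 | 0x016000 | 0x000B80 | 0x00001C
      = 0x516B9C
Bytes: (v>>16)&0xFF=51, (v>>8)&0xFF=6B, v&0xFF=9C

Answer: 0x516B9C 51 6B 9C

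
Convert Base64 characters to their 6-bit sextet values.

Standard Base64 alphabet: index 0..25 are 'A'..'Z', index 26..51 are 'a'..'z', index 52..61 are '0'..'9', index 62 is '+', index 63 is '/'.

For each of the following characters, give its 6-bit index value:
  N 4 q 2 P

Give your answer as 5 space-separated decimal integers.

Answer: 13 56 42 54 15

Derivation:
'N': A..Z range, ord('N') − ord('A') = 13
'4': 0..9 range, 52 + ord('4') − ord('0') = 56
'q': a..z range, 26 + ord('q') − ord('a') = 42
'2': 0..9 range, 52 + ord('2') − ord('0') = 54
'P': A..Z range, ord('P') − ord('A') = 15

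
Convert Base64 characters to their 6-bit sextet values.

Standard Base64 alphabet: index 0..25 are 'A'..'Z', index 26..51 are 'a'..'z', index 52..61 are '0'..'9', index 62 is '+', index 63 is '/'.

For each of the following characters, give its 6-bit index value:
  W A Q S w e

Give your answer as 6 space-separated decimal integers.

'W': A..Z range, ord('W') − ord('A') = 22
'A': A..Z range, ord('A') − ord('A') = 0
'Q': A..Z range, ord('Q') − ord('A') = 16
'S': A..Z range, ord('S') − ord('A') = 18
'w': a..z range, 26 + ord('w') − ord('a') = 48
'e': a..z range, 26 + ord('e') − ord('a') = 30

Answer: 22 0 16 18 48 30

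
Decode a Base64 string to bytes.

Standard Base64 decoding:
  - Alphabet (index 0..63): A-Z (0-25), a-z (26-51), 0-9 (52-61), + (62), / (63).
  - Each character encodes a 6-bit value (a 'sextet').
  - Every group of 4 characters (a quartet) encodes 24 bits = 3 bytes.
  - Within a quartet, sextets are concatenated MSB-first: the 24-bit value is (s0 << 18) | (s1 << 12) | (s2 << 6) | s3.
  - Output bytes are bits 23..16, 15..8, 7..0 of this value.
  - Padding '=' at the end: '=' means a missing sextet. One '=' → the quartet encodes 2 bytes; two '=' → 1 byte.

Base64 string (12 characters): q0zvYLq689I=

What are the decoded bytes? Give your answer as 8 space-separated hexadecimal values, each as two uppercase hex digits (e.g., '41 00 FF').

Answer: AB 4C EF 60 BA BA F3 D2

Derivation:
After char 0 ('q'=42): chars_in_quartet=1 acc=0x2A bytes_emitted=0
After char 1 ('0'=52): chars_in_quartet=2 acc=0xAB4 bytes_emitted=0
After char 2 ('z'=51): chars_in_quartet=3 acc=0x2AD33 bytes_emitted=0
After char 3 ('v'=47): chars_in_quartet=4 acc=0xAB4CEF -> emit AB 4C EF, reset; bytes_emitted=3
After char 4 ('Y'=24): chars_in_quartet=1 acc=0x18 bytes_emitted=3
After char 5 ('L'=11): chars_in_quartet=2 acc=0x60B bytes_emitted=3
After char 6 ('q'=42): chars_in_quartet=3 acc=0x182EA bytes_emitted=3
After char 7 ('6'=58): chars_in_quartet=4 acc=0x60BABA -> emit 60 BA BA, reset; bytes_emitted=6
After char 8 ('8'=60): chars_in_quartet=1 acc=0x3C bytes_emitted=6
After char 9 ('9'=61): chars_in_quartet=2 acc=0xF3D bytes_emitted=6
After char 10 ('I'=8): chars_in_quartet=3 acc=0x3CF48 bytes_emitted=6
Padding '=': partial quartet acc=0x3CF48 -> emit F3 D2; bytes_emitted=8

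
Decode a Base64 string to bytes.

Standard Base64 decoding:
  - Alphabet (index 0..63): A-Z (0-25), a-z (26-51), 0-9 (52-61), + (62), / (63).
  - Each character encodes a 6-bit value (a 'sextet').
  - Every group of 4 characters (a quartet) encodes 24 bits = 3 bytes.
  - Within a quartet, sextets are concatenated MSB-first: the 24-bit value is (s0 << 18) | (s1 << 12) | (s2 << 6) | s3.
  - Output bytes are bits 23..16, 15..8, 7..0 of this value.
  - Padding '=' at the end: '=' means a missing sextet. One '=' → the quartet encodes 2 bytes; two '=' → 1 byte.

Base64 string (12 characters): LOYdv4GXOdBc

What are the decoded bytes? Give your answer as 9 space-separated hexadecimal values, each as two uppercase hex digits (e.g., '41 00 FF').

After char 0 ('L'=11): chars_in_quartet=1 acc=0xB bytes_emitted=0
After char 1 ('O'=14): chars_in_quartet=2 acc=0x2CE bytes_emitted=0
After char 2 ('Y'=24): chars_in_quartet=3 acc=0xB398 bytes_emitted=0
After char 3 ('d'=29): chars_in_quartet=4 acc=0x2CE61D -> emit 2C E6 1D, reset; bytes_emitted=3
After char 4 ('v'=47): chars_in_quartet=1 acc=0x2F bytes_emitted=3
After char 5 ('4'=56): chars_in_quartet=2 acc=0xBF8 bytes_emitted=3
After char 6 ('G'=6): chars_in_quartet=3 acc=0x2FE06 bytes_emitted=3
After char 7 ('X'=23): chars_in_quartet=4 acc=0xBF8197 -> emit BF 81 97, reset; bytes_emitted=6
After char 8 ('O'=14): chars_in_quartet=1 acc=0xE bytes_emitted=6
After char 9 ('d'=29): chars_in_quartet=2 acc=0x39D bytes_emitted=6
After char 10 ('B'=1): chars_in_quartet=3 acc=0xE741 bytes_emitted=6
After char 11 ('c'=28): chars_in_quartet=4 acc=0x39D05C -> emit 39 D0 5C, reset; bytes_emitted=9

Answer: 2C E6 1D BF 81 97 39 D0 5C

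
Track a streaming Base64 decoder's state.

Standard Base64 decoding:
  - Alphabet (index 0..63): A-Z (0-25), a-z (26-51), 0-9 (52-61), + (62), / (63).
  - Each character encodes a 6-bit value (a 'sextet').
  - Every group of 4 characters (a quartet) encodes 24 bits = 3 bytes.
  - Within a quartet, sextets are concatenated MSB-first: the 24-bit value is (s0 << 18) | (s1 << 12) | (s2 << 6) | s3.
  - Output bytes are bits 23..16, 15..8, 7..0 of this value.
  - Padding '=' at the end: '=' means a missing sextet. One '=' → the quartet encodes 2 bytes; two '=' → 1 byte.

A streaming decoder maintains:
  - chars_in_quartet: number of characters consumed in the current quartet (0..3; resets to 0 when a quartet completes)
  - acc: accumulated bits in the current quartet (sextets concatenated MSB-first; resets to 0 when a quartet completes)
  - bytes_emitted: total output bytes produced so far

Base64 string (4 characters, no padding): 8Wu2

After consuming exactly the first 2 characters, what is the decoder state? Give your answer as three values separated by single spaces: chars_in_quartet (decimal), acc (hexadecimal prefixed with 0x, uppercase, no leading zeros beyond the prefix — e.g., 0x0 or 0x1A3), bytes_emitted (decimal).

After char 0 ('8'=60): chars_in_quartet=1 acc=0x3C bytes_emitted=0
After char 1 ('W'=22): chars_in_quartet=2 acc=0xF16 bytes_emitted=0

Answer: 2 0xF16 0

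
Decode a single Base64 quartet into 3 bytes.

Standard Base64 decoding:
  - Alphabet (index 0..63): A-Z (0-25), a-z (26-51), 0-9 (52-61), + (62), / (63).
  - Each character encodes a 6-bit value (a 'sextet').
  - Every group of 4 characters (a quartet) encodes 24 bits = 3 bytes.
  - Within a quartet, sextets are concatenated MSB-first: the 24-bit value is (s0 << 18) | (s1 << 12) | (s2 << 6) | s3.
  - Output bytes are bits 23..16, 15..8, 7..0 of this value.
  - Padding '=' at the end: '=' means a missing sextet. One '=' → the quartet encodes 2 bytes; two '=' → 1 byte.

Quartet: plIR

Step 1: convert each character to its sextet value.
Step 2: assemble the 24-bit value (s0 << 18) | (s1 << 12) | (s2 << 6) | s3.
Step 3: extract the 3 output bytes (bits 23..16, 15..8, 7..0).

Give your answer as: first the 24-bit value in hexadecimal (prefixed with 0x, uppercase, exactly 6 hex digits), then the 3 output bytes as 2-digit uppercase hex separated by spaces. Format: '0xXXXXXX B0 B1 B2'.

Sextets: p=41, l=37, I=8, R=17
24-bit: (41<<18) | (37<<12) | (8<<6) | 17
      = 0xA40000 | 0x025000 | 0x000200 | 0x000011
      = 0xA65211
Bytes: (v>>16)&0xFF=A6, (v>>8)&0xFF=52, v&0xFF=11

Answer: 0xA65211 A6 52 11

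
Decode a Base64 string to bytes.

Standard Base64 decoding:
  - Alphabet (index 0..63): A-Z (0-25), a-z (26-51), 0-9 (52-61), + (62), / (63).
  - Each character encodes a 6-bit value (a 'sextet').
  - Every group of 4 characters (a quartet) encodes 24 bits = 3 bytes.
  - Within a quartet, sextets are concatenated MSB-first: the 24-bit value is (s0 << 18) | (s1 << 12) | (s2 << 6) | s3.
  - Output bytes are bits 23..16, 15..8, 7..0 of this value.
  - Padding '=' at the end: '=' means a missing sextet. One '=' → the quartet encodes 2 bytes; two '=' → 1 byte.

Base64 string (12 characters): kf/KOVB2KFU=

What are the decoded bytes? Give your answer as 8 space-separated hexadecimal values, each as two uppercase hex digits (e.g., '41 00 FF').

Answer: 91 FF CA 39 50 76 28 55

Derivation:
After char 0 ('k'=36): chars_in_quartet=1 acc=0x24 bytes_emitted=0
After char 1 ('f'=31): chars_in_quartet=2 acc=0x91F bytes_emitted=0
After char 2 ('/'=63): chars_in_quartet=3 acc=0x247FF bytes_emitted=0
After char 3 ('K'=10): chars_in_quartet=4 acc=0x91FFCA -> emit 91 FF CA, reset; bytes_emitted=3
After char 4 ('O'=14): chars_in_quartet=1 acc=0xE bytes_emitted=3
After char 5 ('V'=21): chars_in_quartet=2 acc=0x395 bytes_emitted=3
After char 6 ('B'=1): chars_in_quartet=3 acc=0xE541 bytes_emitted=3
After char 7 ('2'=54): chars_in_quartet=4 acc=0x395076 -> emit 39 50 76, reset; bytes_emitted=6
After char 8 ('K'=10): chars_in_quartet=1 acc=0xA bytes_emitted=6
After char 9 ('F'=5): chars_in_quartet=2 acc=0x285 bytes_emitted=6
After char 10 ('U'=20): chars_in_quartet=3 acc=0xA154 bytes_emitted=6
Padding '=': partial quartet acc=0xA154 -> emit 28 55; bytes_emitted=8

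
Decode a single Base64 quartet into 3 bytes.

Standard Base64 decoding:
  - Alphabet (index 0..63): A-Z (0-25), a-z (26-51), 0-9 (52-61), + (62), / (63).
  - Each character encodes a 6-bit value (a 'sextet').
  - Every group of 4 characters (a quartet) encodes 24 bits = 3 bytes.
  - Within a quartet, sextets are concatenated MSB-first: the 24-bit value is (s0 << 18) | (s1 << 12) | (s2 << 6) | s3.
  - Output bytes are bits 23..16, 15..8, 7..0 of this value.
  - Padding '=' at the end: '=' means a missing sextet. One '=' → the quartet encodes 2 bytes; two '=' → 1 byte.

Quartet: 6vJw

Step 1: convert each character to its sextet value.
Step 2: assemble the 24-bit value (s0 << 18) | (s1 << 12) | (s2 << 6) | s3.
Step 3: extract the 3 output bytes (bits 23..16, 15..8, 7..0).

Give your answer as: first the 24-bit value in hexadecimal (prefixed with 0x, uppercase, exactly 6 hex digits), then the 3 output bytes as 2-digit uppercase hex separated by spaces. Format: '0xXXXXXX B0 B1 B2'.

Answer: 0xEAF270 EA F2 70

Derivation:
Sextets: 6=58, v=47, J=9, w=48
24-bit: (58<<18) | (47<<12) | (9<<6) | 48
      = 0xE80000 | 0x02F000 | 0x000240 | 0x000030
      = 0xEAF270
Bytes: (v>>16)&0xFF=EA, (v>>8)&0xFF=F2, v&0xFF=70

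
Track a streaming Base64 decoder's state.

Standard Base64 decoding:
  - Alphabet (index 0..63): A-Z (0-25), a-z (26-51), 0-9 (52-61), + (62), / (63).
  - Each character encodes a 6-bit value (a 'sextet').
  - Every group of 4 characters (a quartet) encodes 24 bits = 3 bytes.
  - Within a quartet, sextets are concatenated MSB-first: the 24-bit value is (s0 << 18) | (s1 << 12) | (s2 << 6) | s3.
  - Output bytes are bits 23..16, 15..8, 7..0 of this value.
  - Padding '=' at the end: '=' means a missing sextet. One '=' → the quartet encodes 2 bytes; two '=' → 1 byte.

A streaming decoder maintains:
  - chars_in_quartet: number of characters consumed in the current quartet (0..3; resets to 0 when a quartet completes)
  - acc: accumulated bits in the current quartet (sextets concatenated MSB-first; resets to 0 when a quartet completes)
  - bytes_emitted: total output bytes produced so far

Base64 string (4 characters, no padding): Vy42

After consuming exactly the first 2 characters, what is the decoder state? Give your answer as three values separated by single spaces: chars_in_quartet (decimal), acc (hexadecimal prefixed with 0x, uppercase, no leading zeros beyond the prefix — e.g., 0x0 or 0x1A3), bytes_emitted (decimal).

After char 0 ('V'=21): chars_in_quartet=1 acc=0x15 bytes_emitted=0
After char 1 ('y'=50): chars_in_quartet=2 acc=0x572 bytes_emitted=0

Answer: 2 0x572 0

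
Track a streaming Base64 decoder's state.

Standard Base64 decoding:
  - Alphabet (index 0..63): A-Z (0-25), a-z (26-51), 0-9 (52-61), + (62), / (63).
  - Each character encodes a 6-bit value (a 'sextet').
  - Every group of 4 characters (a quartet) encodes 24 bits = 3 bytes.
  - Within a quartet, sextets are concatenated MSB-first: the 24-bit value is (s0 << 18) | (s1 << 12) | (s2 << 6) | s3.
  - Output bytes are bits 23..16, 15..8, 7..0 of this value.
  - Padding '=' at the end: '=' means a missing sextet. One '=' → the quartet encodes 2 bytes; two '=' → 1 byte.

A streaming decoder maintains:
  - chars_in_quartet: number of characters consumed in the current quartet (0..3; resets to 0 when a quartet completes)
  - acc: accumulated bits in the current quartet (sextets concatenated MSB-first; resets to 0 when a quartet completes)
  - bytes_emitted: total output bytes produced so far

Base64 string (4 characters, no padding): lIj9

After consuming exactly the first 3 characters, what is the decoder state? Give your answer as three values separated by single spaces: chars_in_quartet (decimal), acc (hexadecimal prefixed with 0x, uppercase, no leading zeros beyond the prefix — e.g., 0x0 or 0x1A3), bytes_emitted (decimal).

After char 0 ('l'=37): chars_in_quartet=1 acc=0x25 bytes_emitted=0
After char 1 ('I'=8): chars_in_quartet=2 acc=0x948 bytes_emitted=0
After char 2 ('j'=35): chars_in_quartet=3 acc=0x25223 bytes_emitted=0

Answer: 3 0x25223 0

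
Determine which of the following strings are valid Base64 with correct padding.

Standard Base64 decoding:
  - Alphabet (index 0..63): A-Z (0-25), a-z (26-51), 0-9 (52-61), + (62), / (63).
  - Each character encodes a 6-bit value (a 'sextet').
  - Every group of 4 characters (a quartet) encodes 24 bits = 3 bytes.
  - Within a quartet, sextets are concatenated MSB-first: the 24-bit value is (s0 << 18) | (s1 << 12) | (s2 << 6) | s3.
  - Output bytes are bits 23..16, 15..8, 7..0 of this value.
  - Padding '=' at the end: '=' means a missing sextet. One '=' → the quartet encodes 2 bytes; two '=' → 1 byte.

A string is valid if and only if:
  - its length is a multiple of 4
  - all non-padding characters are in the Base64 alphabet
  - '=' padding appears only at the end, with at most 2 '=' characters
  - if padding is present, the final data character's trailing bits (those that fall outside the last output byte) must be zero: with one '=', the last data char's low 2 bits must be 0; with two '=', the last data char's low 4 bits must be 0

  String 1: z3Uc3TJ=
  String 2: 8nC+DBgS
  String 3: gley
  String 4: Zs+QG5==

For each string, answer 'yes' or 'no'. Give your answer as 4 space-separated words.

Answer: no yes yes no

Derivation:
String 1: 'z3Uc3TJ=' → invalid (bad trailing bits)
String 2: '8nC+DBgS' → valid
String 3: 'gley' → valid
String 4: 'Zs+QG5==' → invalid (bad trailing bits)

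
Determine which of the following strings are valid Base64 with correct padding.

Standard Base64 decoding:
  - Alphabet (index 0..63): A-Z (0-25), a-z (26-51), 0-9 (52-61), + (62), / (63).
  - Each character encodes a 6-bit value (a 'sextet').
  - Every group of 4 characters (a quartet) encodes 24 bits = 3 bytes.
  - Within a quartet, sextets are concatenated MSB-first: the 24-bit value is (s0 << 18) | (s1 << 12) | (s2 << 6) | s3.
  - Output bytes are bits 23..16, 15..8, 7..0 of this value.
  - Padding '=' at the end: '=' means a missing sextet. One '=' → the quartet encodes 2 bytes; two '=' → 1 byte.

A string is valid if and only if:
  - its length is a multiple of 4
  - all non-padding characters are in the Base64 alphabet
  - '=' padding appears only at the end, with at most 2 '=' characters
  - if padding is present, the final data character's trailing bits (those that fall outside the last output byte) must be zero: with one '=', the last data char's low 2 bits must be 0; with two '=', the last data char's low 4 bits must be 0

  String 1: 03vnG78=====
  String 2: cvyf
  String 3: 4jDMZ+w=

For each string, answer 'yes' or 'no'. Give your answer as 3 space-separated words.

Answer: no yes yes

Derivation:
String 1: '03vnG78=====' → invalid (5 pad chars (max 2))
String 2: 'cvyf' → valid
String 3: '4jDMZ+w=' → valid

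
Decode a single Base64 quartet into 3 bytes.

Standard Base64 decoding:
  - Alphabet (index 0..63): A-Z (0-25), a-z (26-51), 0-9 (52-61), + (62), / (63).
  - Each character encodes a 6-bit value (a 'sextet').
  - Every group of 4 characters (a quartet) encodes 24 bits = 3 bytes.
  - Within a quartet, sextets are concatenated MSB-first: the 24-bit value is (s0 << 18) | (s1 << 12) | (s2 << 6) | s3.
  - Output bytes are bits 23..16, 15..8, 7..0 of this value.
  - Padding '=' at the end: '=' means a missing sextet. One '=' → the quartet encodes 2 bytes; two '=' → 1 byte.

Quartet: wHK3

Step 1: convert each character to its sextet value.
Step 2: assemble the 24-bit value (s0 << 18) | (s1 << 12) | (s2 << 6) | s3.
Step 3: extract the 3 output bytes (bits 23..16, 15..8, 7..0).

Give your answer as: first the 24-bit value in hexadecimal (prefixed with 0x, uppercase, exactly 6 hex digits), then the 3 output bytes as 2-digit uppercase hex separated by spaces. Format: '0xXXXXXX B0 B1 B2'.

Answer: 0xC072B7 C0 72 B7

Derivation:
Sextets: w=48, H=7, K=10, 3=55
24-bit: (48<<18) | (7<<12) | (10<<6) | 55
      = 0xC00000 | 0x007000 | 0x000280 | 0x000037
      = 0xC072B7
Bytes: (v>>16)&0xFF=C0, (v>>8)&0xFF=72, v&0xFF=B7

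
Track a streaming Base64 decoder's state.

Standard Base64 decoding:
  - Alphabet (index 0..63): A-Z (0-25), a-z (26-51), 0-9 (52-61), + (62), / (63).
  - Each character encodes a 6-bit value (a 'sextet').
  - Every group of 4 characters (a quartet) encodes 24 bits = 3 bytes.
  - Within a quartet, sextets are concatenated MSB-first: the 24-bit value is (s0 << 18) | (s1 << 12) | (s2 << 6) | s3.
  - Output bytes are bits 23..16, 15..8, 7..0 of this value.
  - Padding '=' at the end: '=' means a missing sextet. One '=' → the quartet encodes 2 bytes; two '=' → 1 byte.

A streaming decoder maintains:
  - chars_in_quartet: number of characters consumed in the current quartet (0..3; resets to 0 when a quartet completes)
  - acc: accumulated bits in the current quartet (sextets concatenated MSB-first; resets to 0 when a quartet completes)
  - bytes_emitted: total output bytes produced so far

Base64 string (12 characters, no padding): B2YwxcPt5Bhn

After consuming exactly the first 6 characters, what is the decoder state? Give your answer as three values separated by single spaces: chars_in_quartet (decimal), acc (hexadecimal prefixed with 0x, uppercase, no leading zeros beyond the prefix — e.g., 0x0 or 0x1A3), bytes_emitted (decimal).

After char 0 ('B'=1): chars_in_quartet=1 acc=0x1 bytes_emitted=0
After char 1 ('2'=54): chars_in_quartet=2 acc=0x76 bytes_emitted=0
After char 2 ('Y'=24): chars_in_quartet=3 acc=0x1D98 bytes_emitted=0
After char 3 ('w'=48): chars_in_quartet=4 acc=0x76630 -> emit 07 66 30, reset; bytes_emitted=3
After char 4 ('x'=49): chars_in_quartet=1 acc=0x31 bytes_emitted=3
After char 5 ('c'=28): chars_in_quartet=2 acc=0xC5C bytes_emitted=3

Answer: 2 0xC5C 3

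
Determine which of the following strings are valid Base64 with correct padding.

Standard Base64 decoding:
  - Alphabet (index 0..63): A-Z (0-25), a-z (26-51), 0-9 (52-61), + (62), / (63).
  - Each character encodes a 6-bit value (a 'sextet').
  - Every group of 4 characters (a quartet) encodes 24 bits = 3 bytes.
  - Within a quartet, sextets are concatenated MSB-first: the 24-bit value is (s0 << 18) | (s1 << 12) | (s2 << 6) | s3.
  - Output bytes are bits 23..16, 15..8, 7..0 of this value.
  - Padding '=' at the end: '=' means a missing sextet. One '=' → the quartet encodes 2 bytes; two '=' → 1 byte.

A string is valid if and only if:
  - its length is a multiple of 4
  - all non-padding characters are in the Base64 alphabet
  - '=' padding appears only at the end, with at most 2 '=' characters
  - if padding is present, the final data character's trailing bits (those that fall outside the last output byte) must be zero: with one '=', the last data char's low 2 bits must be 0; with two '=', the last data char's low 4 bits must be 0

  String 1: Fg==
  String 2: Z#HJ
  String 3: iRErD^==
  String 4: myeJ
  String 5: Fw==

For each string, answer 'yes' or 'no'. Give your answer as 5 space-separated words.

String 1: 'Fg==' → valid
String 2: 'Z#HJ' → invalid (bad char(s): ['#'])
String 3: 'iRErD^==' → invalid (bad char(s): ['^'])
String 4: 'myeJ' → valid
String 5: 'Fw==' → valid

Answer: yes no no yes yes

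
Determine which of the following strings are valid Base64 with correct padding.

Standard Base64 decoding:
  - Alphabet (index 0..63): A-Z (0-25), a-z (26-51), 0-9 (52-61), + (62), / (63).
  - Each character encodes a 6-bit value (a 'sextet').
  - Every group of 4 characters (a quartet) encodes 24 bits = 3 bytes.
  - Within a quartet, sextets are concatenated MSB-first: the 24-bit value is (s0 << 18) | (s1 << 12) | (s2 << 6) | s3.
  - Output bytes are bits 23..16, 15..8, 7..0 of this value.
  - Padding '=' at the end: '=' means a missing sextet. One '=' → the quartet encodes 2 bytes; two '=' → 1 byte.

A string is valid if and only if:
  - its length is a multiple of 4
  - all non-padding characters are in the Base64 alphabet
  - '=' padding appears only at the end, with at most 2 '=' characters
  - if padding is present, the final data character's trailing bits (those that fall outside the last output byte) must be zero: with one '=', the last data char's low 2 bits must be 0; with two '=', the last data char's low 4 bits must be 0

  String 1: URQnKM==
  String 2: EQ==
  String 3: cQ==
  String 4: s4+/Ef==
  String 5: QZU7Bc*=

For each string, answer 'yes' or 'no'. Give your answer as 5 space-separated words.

Answer: no yes yes no no

Derivation:
String 1: 'URQnKM==' → invalid (bad trailing bits)
String 2: 'EQ==' → valid
String 3: 'cQ==' → valid
String 4: 's4+/Ef==' → invalid (bad trailing bits)
String 5: 'QZU7Bc*=' → invalid (bad char(s): ['*'])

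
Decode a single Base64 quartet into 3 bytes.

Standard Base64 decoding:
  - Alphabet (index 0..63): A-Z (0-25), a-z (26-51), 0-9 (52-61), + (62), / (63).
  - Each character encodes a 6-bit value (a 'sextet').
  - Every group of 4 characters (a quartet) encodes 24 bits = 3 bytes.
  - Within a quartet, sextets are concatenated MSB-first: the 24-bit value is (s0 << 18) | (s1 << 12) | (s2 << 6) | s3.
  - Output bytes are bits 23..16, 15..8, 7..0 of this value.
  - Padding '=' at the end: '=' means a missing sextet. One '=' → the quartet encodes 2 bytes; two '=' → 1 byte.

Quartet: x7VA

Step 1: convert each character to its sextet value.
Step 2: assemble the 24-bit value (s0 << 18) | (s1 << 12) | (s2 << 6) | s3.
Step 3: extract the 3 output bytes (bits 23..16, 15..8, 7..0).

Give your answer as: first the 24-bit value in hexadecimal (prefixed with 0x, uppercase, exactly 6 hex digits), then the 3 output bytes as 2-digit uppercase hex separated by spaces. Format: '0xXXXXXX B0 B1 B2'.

Sextets: x=49, 7=59, V=21, A=0
24-bit: (49<<18) | (59<<12) | (21<<6) | 0
      = 0xC40000 | 0x03B000 | 0x000540 | 0x000000
      = 0xC7B540
Bytes: (v>>16)&0xFF=C7, (v>>8)&0xFF=B5, v&0xFF=40

Answer: 0xC7B540 C7 B5 40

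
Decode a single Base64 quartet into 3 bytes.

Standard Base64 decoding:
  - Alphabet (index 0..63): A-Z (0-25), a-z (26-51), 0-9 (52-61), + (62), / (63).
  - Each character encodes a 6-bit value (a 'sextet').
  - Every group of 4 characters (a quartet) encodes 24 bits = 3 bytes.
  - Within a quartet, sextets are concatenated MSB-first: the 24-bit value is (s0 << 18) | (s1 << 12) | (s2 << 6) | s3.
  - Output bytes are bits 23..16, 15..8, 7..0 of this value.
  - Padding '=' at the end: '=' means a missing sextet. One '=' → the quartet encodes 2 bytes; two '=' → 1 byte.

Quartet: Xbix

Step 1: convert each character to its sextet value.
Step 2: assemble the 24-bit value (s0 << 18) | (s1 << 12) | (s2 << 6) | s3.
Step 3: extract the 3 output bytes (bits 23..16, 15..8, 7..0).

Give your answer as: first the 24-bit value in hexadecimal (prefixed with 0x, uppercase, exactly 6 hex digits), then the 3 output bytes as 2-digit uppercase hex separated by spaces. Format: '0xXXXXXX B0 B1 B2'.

Sextets: X=23, b=27, i=34, x=49
24-bit: (23<<18) | (27<<12) | (34<<6) | 49
      = 0x5C0000 | 0x01B000 | 0x000880 | 0x000031
      = 0x5DB8B1
Bytes: (v>>16)&0xFF=5D, (v>>8)&0xFF=B8, v&0xFF=B1

Answer: 0x5DB8B1 5D B8 B1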